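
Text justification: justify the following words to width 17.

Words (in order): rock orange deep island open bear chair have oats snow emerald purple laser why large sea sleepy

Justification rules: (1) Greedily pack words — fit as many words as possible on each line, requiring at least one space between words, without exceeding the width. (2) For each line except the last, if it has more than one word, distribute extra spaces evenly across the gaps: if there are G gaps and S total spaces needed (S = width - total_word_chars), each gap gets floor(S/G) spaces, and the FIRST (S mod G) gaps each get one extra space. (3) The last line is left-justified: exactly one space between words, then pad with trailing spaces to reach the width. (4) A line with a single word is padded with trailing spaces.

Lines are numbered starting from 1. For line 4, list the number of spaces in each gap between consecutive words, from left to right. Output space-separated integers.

Answer: 6

Derivation:
Line 1: ['rock', 'orange', 'deep'] (min_width=16, slack=1)
Line 2: ['island', 'open', 'bear'] (min_width=16, slack=1)
Line 3: ['chair', 'have', 'oats'] (min_width=15, slack=2)
Line 4: ['snow', 'emerald'] (min_width=12, slack=5)
Line 5: ['purple', 'laser', 'why'] (min_width=16, slack=1)
Line 6: ['large', 'sea', 'sleepy'] (min_width=16, slack=1)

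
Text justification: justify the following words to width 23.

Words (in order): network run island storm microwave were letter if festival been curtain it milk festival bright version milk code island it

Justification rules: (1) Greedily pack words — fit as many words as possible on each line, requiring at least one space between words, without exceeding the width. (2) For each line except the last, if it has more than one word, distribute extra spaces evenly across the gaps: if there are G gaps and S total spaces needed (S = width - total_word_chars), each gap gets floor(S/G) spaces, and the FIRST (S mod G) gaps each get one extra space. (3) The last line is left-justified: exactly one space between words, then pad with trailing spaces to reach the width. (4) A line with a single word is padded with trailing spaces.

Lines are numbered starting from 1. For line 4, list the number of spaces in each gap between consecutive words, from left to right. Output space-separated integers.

Answer: 5 5

Derivation:
Line 1: ['network', 'run', 'island'] (min_width=18, slack=5)
Line 2: ['storm', 'microwave', 'were'] (min_width=20, slack=3)
Line 3: ['letter', 'if', 'festival', 'been'] (min_width=23, slack=0)
Line 4: ['curtain', 'it', 'milk'] (min_width=15, slack=8)
Line 5: ['festival', 'bright', 'version'] (min_width=23, slack=0)
Line 6: ['milk', 'code', 'island', 'it'] (min_width=19, slack=4)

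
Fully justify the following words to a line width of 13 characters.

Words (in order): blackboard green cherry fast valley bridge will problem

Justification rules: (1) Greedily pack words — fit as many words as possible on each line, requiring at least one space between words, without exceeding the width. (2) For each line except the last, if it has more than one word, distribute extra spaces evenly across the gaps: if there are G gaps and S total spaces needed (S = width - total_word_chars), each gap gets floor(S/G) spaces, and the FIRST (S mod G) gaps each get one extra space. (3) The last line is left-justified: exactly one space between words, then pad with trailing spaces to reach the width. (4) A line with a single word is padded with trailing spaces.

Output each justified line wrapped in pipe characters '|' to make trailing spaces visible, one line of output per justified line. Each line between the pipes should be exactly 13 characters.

Line 1: ['blackboard'] (min_width=10, slack=3)
Line 2: ['green', 'cherry'] (min_width=12, slack=1)
Line 3: ['fast', 'valley'] (min_width=11, slack=2)
Line 4: ['bridge', 'will'] (min_width=11, slack=2)
Line 5: ['problem'] (min_width=7, slack=6)

Answer: |blackboard   |
|green  cherry|
|fast   valley|
|bridge   will|
|problem      |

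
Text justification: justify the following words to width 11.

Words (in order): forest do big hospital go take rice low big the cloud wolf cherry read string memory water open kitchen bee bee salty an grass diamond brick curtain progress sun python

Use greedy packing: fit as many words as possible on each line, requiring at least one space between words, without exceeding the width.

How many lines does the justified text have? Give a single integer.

Line 1: ['forest', 'do'] (min_width=9, slack=2)
Line 2: ['big'] (min_width=3, slack=8)
Line 3: ['hospital', 'go'] (min_width=11, slack=0)
Line 4: ['take', 'rice'] (min_width=9, slack=2)
Line 5: ['low', 'big', 'the'] (min_width=11, slack=0)
Line 6: ['cloud', 'wolf'] (min_width=10, slack=1)
Line 7: ['cherry', 'read'] (min_width=11, slack=0)
Line 8: ['string'] (min_width=6, slack=5)
Line 9: ['memory'] (min_width=6, slack=5)
Line 10: ['water', 'open'] (min_width=10, slack=1)
Line 11: ['kitchen', 'bee'] (min_width=11, slack=0)
Line 12: ['bee', 'salty'] (min_width=9, slack=2)
Line 13: ['an', 'grass'] (min_width=8, slack=3)
Line 14: ['diamond'] (min_width=7, slack=4)
Line 15: ['brick'] (min_width=5, slack=6)
Line 16: ['curtain'] (min_width=7, slack=4)
Line 17: ['progress'] (min_width=8, slack=3)
Line 18: ['sun', 'python'] (min_width=10, slack=1)
Total lines: 18

Answer: 18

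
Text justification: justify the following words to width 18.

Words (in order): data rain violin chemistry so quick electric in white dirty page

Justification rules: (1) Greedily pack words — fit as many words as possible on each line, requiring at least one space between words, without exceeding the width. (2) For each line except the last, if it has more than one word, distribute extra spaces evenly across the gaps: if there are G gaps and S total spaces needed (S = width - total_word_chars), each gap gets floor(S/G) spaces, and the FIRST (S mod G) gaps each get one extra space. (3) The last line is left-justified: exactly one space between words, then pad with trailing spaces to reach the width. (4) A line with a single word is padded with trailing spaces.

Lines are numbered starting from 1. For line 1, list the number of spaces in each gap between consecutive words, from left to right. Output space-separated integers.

Line 1: ['data', 'rain', 'violin'] (min_width=16, slack=2)
Line 2: ['chemistry', 'so', 'quick'] (min_width=18, slack=0)
Line 3: ['electric', 'in', 'white'] (min_width=17, slack=1)
Line 4: ['dirty', 'page'] (min_width=10, slack=8)

Answer: 2 2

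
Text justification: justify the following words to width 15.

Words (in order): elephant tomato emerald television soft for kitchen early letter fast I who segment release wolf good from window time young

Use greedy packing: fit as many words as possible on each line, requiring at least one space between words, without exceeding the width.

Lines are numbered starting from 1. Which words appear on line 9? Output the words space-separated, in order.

Answer: window time

Derivation:
Line 1: ['elephant', 'tomato'] (min_width=15, slack=0)
Line 2: ['emerald'] (min_width=7, slack=8)
Line 3: ['television', 'soft'] (min_width=15, slack=0)
Line 4: ['for', 'kitchen'] (min_width=11, slack=4)
Line 5: ['early', 'letter'] (min_width=12, slack=3)
Line 6: ['fast', 'I', 'who'] (min_width=10, slack=5)
Line 7: ['segment', 'release'] (min_width=15, slack=0)
Line 8: ['wolf', 'good', 'from'] (min_width=14, slack=1)
Line 9: ['window', 'time'] (min_width=11, slack=4)
Line 10: ['young'] (min_width=5, slack=10)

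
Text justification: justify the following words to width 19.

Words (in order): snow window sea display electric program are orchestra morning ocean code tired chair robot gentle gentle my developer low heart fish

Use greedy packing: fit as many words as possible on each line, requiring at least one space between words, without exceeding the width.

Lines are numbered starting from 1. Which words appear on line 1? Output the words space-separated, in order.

Line 1: ['snow', 'window', 'sea'] (min_width=15, slack=4)
Line 2: ['display', 'electric'] (min_width=16, slack=3)
Line 3: ['program', 'are'] (min_width=11, slack=8)
Line 4: ['orchestra', 'morning'] (min_width=17, slack=2)
Line 5: ['ocean', 'code', 'tired'] (min_width=16, slack=3)
Line 6: ['chair', 'robot', 'gentle'] (min_width=18, slack=1)
Line 7: ['gentle', 'my', 'developer'] (min_width=19, slack=0)
Line 8: ['low', 'heart', 'fish'] (min_width=14, slack=5)

Answer: snow window sea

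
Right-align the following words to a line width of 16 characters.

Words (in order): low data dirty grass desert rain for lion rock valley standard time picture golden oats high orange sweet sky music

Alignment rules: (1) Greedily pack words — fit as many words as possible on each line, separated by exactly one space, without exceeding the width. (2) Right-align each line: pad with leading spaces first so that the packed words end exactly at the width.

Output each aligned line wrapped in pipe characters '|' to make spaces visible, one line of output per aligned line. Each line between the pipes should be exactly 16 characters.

Line 1: ['low', 'data', 'dirty'] (min_width=14, slack=2)
Line 2: ['grass', 'desert'] (min_width=12, slack=4)
Line 3: ['rain', 'for', 'lion'] (min_width=13, slack=3)
Line 4: ['rock', 'valley'] (min_width=11, slack=5)
Line 5: ['standard', 'time'] (min_width=13, slack=3)
Line 6: ['picture', 'golden'] (min_width=14, slack=2)
Line 7: ['oats', 'high', 'orange'] (min_width=16, slack=0)
Line 8: ['sweet', 'sky', 'music'] (min_width=15, slack=1)

Answer: |  low data dirty|
|    grass desert|
|   rain for lion|
|     rock valley|
|   standard time|
|  picture golden|
|oats high orange|
| sweet sky music|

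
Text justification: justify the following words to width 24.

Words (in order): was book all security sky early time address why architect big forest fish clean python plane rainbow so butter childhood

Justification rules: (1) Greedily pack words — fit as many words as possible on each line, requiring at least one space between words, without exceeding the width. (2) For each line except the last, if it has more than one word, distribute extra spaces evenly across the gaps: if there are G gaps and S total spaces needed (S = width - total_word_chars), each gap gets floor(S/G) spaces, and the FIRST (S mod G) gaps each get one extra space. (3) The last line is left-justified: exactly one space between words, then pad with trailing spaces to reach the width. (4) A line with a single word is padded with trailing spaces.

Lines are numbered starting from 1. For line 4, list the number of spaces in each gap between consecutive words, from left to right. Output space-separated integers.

Answer: 2 1 1

Derivation:
Line 1: ['was', 'book', 'all', 'security'] (min_width=21, slack=3)
Line 2: ['sky', 'early', 'time', 'address'] (min_width=22, slack=2)
Line 3: ['why', 'architect', 'big', 'forest'] (min_width=24, slack=0)
Line 4: ['fish', 'clean', 'python', 'plane'] (min_width=23, slack=1)
Line 5: ['rainbow', 'so', 'butter'] (min_width=17, slack=7)
Line 6: ['childhood'] (min_width=9, slack=15)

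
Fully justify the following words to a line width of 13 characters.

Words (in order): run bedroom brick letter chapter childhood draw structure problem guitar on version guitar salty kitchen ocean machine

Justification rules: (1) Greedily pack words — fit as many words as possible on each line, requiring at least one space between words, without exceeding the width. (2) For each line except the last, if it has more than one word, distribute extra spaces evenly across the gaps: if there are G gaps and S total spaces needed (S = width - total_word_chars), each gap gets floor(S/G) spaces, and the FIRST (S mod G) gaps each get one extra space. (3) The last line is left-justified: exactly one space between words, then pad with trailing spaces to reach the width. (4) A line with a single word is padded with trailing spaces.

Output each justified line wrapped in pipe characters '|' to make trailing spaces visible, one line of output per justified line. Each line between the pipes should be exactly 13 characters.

Line 1: ['run', 'bedroom'] (min_width=11, slack=2)
Line 2: ['brick', 'letter'] (min_width=12, slack=1)
Line 3: ['chapter'] (min_width=7, slack=6)
Line 4: ['childhood'] (min_width=9, slack=4)
Line 5: ['draw'] (min_width=4, slack=9)
Line 6: ['structure'] (min_width=9, slack=4)
Line 7: ['problem'] (min_width=7, slack=6)
Line 8: ['guitar', 'on'] (min_width=9, slack=4)
Line 9: ['version'] (min_width=7, slack=6)
Line 10: ['guitar', 'salty'] (min_width=12, slack=1)
Line 11: ['kitchen', 'ocean'] (min_width=13, slack=0)
Line 12: ['machine'] (min_width=7, slack=6)

Answer: |run   bedroom|
|brick  letter|
|chapter      |
|childhood    |
|draw         |
|structure    |
|problem      |
|guitar     on|
|version      |
|guitar  salty|
|kitchen ocean|
|machine      |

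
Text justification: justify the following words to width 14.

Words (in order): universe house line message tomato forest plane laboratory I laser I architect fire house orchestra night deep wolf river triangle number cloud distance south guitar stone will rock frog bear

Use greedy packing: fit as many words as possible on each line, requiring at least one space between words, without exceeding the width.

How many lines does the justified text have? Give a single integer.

Line 1: ['universe', 'house'] (min_width=14, slack=0)
Line 2: ['line', 'message'] (min_width=12, slack=2)
Line 3: ['tomato', 'forest'] (min_width=13, slack=1)
Line 4: ['plane'] (min_width=5, slack=9)
Line 5: ['laboratory', 'I'] (min_width=12, slack=2)
Line 6: ['laser', 'I'] (min_width=7, slack=7)
Line 7: ['architect', 'fire'] (min_width=14, slack=0)
Line 8: ['house'] (min_width=5, slack=9)
Line 9: ['orchestra'] (min_width=9, slack=5)
Line 10: ['night', 'deep'] (min_width=10, slack=4)
Line 11: ['wolf', 'river'] (min_width=10, slack=4)
Line 12: ['triangle'] (min_width=8, slack=6)
Line 13: ['number', 'cloud'] (min_width=12, slack=2)
Line 14: ['distance', 'south'] (min_width=14, slack=0)
Line 15: ['guitar', 'stone'] (min_width=12, slack=2)
Line 16: ['will', 'rock', 'frog'] (min_width=14, slack=0)
Line 17: ['bear'] (min_width=4, slack=10)
Total lines: 17

Answer: 17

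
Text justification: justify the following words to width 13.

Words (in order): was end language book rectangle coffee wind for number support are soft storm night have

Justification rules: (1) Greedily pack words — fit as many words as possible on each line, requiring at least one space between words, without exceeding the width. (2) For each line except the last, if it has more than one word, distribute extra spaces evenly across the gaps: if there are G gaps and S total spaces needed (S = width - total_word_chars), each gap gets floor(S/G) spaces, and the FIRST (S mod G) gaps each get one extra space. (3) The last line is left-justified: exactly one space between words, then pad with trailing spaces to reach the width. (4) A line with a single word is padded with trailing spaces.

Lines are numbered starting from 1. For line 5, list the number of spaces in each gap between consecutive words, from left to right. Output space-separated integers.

Answer: 4

Derivation:
Line 1: ['was', 'end'] (min_width=7, slack=6)
Line 2: ['language', 'book'] (min_width=13, slack=0)
Line 3: ['rectangle'] (min_width=9, slack=4)
Line 4: ['coffee', 'wind'] (min_width=11, slack=2)
Line 5: ['for', 'number'] (min_width=10, slack=3)
Line 6: ['support', 'are'] (min_width=11, slack=2)
Line 7: ['soft', 'storm'] (min_width=10, slack=3)
Line 8: ['night', 'have'] (min_width=10, slack=3)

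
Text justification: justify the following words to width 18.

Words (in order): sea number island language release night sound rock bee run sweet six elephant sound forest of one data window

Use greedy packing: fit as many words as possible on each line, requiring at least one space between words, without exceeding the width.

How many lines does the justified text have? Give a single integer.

Answer: 7

Derivation:
Line 1: ['sea', 'number', 'island'] (min_width=17, slack=1)
Line 2: ['language', 'release'] (min_width=16, slack=2)
Line 3: ['night', 'sound', 'rock'] (min_width=16, slack=2)
Line 4: ['bee', 'run', 'sweet', 'six'] (min_width=17, slack=1)
Line 5: ['elephant', 'sound'] (min_width=14, slack=4)
Line 6: ['forest', 'of', 'one', 'data'] (min_width=18, slack=0)
Line 7: ['window'] (min_width=6, slack=12)
Total lines: 7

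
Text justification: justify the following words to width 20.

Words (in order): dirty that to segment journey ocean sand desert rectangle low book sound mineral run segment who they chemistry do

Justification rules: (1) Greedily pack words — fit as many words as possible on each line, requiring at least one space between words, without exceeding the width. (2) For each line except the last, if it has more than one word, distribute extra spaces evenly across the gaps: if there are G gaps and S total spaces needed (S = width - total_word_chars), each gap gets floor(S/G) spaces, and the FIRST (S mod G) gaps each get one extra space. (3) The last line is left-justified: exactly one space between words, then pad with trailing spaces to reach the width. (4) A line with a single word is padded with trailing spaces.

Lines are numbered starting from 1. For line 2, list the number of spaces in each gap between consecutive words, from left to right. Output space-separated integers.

Line 1: ['dirty', 'that', 'to'] (min_width=13, slack=7)
Line 2: ['segment', 'journey'] (min_width=15, slack=5)
Line 3: ['ocean', 'sand', 'desert'] (min_width=17, slack=3)
Line 4: ['rectangle', 'low', 'book'] (min_width=18, slack=2)
Line 5: ['sound', 'mineral', 'run'] (min_width=17, slack=3)
Line 6: ['segment', 'who', 'they'] (min_width=16, slack=4)
Line 7: ['chemistry', 'do'] (min_width=12, slack=8)

Answer: 6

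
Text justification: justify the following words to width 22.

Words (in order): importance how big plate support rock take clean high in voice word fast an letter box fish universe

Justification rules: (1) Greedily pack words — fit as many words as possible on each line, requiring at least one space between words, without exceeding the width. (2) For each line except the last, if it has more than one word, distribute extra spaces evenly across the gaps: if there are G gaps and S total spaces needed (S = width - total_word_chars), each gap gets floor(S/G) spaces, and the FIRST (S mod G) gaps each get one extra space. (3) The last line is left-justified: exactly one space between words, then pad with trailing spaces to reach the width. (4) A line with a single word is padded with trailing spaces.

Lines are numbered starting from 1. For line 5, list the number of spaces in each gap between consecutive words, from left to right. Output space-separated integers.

Line 1: ['importance', 'how', 'big'] (min_width=18, slack=4)
Line 2: ['plate', 'support', 'rock'] (min_width=18, slack=4)
Line 3: ['take', 'clean', 'high', 'in'] (min_width=18, slack=4)
Line 4: ['voice', 'word', 'fast', 'an'] (min_width=18, slack=4)
Line 5: ['letter', 'box', 'fish'] (min_width=15, slack=7)
Line 6: ['universe'] (min_width=8, slack=14)

Answer: 5 4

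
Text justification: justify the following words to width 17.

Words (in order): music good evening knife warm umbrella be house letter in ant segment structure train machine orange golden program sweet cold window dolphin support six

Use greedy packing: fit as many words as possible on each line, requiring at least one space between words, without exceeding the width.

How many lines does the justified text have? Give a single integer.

Answer: 11

Derivation:
Line 1: ['music', 'good'] (min_width=10, slack=7)
Line 2: ['evening', 'knife'] (min_width=13, slack=4)
Line 3: ['warm', 'umbrella', 'be'] (min_width=16, slack=1)
Line 4: ['house', 'letter', 'in'] (min_width=15, slack=2)
Line 5: ['ant', 'segment'] (min_width=11, slack=6)
Line 6: ['structure', 'train'] (min_width=15, slack=2)
Line 7: ['machine', 'orange'] (min_width=14, slack=3)
Line 8: ['golden', 'program'] (min_width=14, slack=3)
Line 9: ['sweet', 'cold', 'window'] (min_width=17, slack=0)
Line 10: ['dolphin', 'support'] (min_width=15, slack=2)
Line 11: ['six'] (min_width=3, slack=14)
Total lines: 11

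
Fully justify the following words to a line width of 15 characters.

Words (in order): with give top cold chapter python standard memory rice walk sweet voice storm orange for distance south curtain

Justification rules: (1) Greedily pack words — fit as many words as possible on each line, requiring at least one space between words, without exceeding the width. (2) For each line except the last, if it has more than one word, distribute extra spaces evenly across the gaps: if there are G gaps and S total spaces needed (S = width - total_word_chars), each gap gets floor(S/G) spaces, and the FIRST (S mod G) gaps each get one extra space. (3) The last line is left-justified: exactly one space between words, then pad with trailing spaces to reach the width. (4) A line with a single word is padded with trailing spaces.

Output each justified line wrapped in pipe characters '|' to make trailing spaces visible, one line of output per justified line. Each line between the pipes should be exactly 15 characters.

Answer: |with  give  top|
|cold    chapter|
|python standard|
|memory     rice|
|walk      sweet|
|voice     storm|
|orange      for|
|distance  south|
|curtain        |

Derivation:
Line 1: ['with', 'give', 'top'] (min_width=13, slack=2)
Line 2: ['cold', 'chapter'] (min_width=12, slack=3)
Line 3: ['python', 'standard'] (min_width=15, slack=0)
Line 4: ['memory', 'rice'] (min_width=11, slack=4)
Line 5: ['walk', 'sweet'] (min_width=10, slack=5)
Line 6: ['voice', 'storm'] (min_width=11, slack=4)
Line 7: ['orange', 'for'] (min_width=10, slack=5)
Line 8: ['distance', 'south'] (min_width=14, slack=1)
Line 9: ['curtain'] (min_width=7, slack=8)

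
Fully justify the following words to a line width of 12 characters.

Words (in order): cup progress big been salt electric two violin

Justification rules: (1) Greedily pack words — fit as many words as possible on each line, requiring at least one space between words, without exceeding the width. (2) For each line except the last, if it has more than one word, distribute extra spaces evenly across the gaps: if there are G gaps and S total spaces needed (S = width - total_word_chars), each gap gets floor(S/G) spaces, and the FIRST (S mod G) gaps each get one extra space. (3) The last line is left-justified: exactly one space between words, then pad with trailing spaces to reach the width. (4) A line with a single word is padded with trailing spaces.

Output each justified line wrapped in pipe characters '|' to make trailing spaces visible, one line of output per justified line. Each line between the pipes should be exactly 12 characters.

Answer: |cup progress|
|big     been|
|salt        |
|electric two|
|violin      |

Derivation:
Line 1: ['cup', 'progress'] (min_width=12, slack=0)
Line 2: ['big', 'been'] (min_width=8, slack=4)
Line 3: ['salt'] (min_width=4, slack=8)
Line 4: ['electric', 'two'] (min_width=12, slack=0)
Line 5: ['violin'] (min_width=6, slack=6)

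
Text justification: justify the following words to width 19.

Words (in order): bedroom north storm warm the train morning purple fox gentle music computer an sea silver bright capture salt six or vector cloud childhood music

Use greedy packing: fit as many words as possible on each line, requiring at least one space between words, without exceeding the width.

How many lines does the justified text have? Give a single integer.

Line 1: ['bedroom', 'north', 'storm'] (min_width=19, slack=0)
Line 2: ['warm', 'the', 'train'] (min_width=14, slack=5)
Line 3: ['morning', 'purple', 'fox'] (min_width=18, slack=1)
Line 4: ['gentle', 'music'] (min_width=12, slack=7)
Line 5: ['computer', 'an', 'sea'] (min_width=15, slack=4)
Line 6: ['silver', 'bright'] (min_width=13, slack=6)
Line 7: ['capture', 'salt', 'six', 'or'] (min_width=19, slack=0)
Line 8: ['vector', 'cloud'] (min_width=12, slack=7)
Line 9: ['childhood', 'music'] (min_width=15, slack=4)
Total lines: 9

Answer: 9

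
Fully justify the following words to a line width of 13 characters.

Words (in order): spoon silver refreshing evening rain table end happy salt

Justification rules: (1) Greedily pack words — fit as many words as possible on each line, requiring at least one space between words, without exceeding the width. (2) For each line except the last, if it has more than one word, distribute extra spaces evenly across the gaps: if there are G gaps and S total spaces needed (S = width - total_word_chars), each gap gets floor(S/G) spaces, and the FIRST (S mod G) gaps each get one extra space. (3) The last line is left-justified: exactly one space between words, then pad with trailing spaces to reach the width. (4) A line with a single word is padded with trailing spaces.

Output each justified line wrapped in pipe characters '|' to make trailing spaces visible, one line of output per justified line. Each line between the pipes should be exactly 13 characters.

Line 1: ['spoon', 'silver'] (min_width=12, slack=1)
Line 2: ['refreshing'] (min_width=10, slack=3)
Line 3: ['evening', 'rain'] (min_width=12, slack=1)
Line 4: ['table', 'end'] (min_width=9, slack=4)
Line 5: ['happy', 'salt'] (min_width=10, slack=3)

Answer: |spoon  silver|
|refreshing   |
|evening  rain|
|table     end|
|happy salt   |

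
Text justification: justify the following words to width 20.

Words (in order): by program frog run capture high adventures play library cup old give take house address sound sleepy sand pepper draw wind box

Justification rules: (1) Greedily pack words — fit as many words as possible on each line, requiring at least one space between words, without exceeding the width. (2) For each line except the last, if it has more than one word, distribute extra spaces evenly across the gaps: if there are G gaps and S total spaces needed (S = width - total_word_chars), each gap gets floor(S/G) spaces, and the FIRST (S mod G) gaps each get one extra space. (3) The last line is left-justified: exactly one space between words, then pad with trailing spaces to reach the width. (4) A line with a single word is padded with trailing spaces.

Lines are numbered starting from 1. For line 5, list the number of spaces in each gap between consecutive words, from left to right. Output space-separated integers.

Answer: 2 2

Derivation:
Line 1: ['by', 'program', 'frog', 'run'] (min_width=19, slack=1)
Line 2: ['capture', 'high'] (min_width=12, slack=8)
Line 3: ['adventures', 'play'] (min_width=15, slack=5)
Line 4: ['library', 'cup', 'old', 'give'] (min_width=20, slack=0)
Line 5: ['take', 'house', 'address'] (min_width=18, slack=2)
Line 6: ['sound', 'sleepy', 'sand'] (min_width=17, slack=3)
Line 7: ['pepper', 'draw', 'wind', 'box'] (min_width=20, slack=0)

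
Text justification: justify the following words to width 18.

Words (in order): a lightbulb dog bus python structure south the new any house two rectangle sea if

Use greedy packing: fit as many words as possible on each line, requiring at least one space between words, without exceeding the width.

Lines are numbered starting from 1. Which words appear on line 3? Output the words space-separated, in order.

Answer: structure south

Derivation:
Line 1: ['a', 'lightbulb', 'dog'] (min_width=15, slack=3)
Line 2: ['bus', 'python'] (min_width=10, slack=8)
Line 3: ['structure', 'south'] (min_width=15, slack=3)
Line 4: ['the', 'new', 'any', 'house'] (min_width=17, slack=1)
Line 5: ['two', 'rectangle', 'sea'] (min_width=17, slack=1)
Line 6: ['if'] (min_width=2, slack=16)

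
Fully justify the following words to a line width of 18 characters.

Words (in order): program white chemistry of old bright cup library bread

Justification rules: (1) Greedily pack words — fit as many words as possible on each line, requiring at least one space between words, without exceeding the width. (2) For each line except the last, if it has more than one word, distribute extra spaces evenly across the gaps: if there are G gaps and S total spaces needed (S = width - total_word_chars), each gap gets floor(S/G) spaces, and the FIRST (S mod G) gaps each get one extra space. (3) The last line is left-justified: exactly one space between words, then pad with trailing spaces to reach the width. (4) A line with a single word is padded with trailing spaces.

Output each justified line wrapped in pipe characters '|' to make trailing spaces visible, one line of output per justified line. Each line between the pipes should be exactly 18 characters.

Answer: |program      white|
|chemistry  of  old|
|bright cup library|
|bread             |

Derivation:
Line 1: ['program', 'white'] (min_width=13, slack=5)
Line 2: ['chemistry', 'of', 'old'] (min_width=16, slack=2)
Line 3: ['bright', 'cup', 'library'] (min_width=18, slack=0)
Line 4: ['bread'] (min_width=5, slack=13)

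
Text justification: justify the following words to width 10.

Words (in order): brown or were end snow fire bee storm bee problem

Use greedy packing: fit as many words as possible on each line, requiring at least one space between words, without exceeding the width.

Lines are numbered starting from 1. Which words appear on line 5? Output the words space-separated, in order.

Line 1: ['brown', 'or'] (min_width=8, slack=2)
Line 2: ['were', 'end'] (min_width=8, slack=2)
Line 3: ['snow', 'fire'] (min_width=9, slack=1)
Line 4: ['bee', 'storm'] (min_width=9, slack=1)
Line 5: ['bee'] (min_width=3, slack=7)
Line 6: ['problem'] (min_width=7, slack=3)

Answer: bee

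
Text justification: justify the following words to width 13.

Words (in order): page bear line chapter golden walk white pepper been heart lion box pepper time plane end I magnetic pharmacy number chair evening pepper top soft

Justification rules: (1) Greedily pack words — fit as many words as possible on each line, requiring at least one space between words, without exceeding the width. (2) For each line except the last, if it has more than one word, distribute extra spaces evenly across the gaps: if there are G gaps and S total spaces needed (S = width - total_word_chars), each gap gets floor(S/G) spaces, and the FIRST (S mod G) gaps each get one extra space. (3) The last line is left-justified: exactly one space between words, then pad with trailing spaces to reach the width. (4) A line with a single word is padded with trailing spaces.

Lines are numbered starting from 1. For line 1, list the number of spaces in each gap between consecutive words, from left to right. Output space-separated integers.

Line 1: ['page', 'bear'] (min_width=9, slack=4)
Line 2: ['line', 'chapter'] (min_width=12, slack=1)
Line 3: ['golden', 'walk'] (min_width=11, slack=2)
Line 4: ['white', 'pepper'] (min_width=12, slack=1)
Line 5: ['been', 'heart'] (min_width=10, slack=3)
Line 6: ['lion', 'box'] (min_width=8, slack=5)
Line 7: ['pepper', 'time'] (min_width=11, slack=2)
Line 8: ['plane', 'end', 'I'] (min_width=11, slack=2)
Line 9: ['magnetic'] (min_width=8, slack=5)
Line 10: ['pharmacy'] (min_width=8, slack=5)
Line 11: ['number', 'chair'] (min_width=12, slack=1)
Line 12: ['evening'] (min_width=7, slack=6)
Line 13: ['pepper', 'top'] (min_width=10, slack=3)
Line 14: ['soft'] (min_width=4, slack=9)

Answer: 5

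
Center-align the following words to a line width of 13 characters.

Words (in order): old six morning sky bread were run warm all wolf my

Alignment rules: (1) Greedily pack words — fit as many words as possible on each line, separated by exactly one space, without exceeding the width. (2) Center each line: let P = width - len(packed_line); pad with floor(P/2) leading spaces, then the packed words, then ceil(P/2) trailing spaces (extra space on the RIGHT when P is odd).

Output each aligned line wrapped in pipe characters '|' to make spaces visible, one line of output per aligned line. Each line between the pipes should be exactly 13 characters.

Line 1: ['old', 'six'] (min_width=7, slack=6)
Line 2: ['morning', 'sky'] (min_width=11, slack=2)
Line 3: ['bread', 'were'] (min_width=10, slack=3)
Line 4: ['run', 'warm', 'all'] (min_width=12, slack=1)
Line 5: ['wolf', 'my'] (min_width=7, slack=6)

Answer: |   old six   |
| morning sky |
| bread were  |
|run warm all |
|   wolf my   |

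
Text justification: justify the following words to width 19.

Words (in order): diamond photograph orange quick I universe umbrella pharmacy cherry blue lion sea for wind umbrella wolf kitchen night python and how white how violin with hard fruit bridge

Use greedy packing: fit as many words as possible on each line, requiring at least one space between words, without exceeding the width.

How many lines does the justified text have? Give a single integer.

Line 1: ['diamond', 'photograph'] (min_width=18, slack=1)
Line 2: ['orange', 'quick', 'I'] (min_width=14, slack=5)
Line 3: ['universe', 'umbrella'] (min_width=17, slack=2)
Line 4: ['pharmacy', 'cherry'] (min_width=15, slack=4)
Line 5: ['blue', 'lion', 'sea', 'for'] (min_width=17, slack=2)
Line 6: ['wind', 'umbrella', 'wolf'] (min_width=18, slack=1)
Line 7: ['kitchen', 'night'] (min_width=13, slack=6)
Line 8: ['python', 'and', 'how'] (min_width=14, slack=5)
Line 9: ['white', 'how', 'violin'] (min_width=16, slack=3)
Line 10: ['with', 'hard', 'fruit'] (min_width=15, slack=4)
Line 11: ['bridge'] (min_width=6, slack=13)
Total lines: 11

Answer: 11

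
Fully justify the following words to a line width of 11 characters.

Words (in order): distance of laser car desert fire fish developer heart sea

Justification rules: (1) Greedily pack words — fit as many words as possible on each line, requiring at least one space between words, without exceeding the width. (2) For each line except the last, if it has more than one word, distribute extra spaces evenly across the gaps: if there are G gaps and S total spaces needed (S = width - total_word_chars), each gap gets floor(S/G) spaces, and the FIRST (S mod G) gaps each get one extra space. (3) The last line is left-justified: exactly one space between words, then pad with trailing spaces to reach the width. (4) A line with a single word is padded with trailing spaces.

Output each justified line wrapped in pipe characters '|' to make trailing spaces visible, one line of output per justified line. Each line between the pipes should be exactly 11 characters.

Line 1: ['distance', 'of'] (min_width=11, slack=0)
Line 2: ['laser', 'car'] (min_width=9, slack=2)
Line 3: ['desert', 'fire'] (min_width=11, slack=0)
Line 4: ['fish'] (min_width=4, slack=7)
Line 5: ['developer'] (min_width=9, slack=2)
Line 6: ['heart', 'sea'] (min_width=9, slack=2)

Answer: |distance of|
|laser   car|
|desert fire|
|fish       |
|developer  |
|heart sea  |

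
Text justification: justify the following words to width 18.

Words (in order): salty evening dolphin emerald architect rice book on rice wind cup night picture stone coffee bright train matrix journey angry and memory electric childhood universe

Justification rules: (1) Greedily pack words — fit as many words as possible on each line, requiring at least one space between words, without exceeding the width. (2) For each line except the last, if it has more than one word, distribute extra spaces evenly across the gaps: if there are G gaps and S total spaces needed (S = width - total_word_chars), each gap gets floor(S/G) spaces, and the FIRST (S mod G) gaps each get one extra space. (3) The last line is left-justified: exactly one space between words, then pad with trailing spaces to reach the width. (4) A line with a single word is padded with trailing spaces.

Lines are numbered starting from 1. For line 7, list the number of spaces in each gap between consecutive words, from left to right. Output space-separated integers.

Line 1: ['salty', 'evening'] (min_width=13, slack=5)
Line 2: ['dolphin', 'emerald'] (min_width=15, slack=3)
Line 3: ['architect', 'rice'] (min_width=14, slack=4)
Line 4: ['book', 'on', 'rice', 'wind'] (min_width=17, slack=1)
Line 5: ['cup', 'night', 'picture'] (min_width=17, slack=1)
Line 6: ['stone', 'coffee'] (min_width=12, slack=6)
Line 7: ['bright', 'train'] (min_width=12, slack=6)
Line 8: ['matrix', 'journey'] (min_width=14, slack=4)
Line 9: ['angry', 'and', 'memory'] (min_width=16, slack=2)
Line 10: ['electric', 'childhood'] (min_width=18, slack=0)
Line 11: ['universe'] (min_width=8, slack=10)

Answer: 7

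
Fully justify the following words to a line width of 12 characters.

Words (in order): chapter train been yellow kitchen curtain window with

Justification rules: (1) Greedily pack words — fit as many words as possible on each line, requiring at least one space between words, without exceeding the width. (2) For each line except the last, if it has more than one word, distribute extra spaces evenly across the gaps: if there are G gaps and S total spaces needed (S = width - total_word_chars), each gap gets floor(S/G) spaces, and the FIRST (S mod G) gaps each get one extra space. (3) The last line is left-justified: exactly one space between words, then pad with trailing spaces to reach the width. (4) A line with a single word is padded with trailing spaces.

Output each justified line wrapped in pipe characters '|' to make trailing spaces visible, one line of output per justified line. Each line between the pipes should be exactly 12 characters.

Answer: |chapter     |
|train   been|
|yellow      |
|kitchen     |
|curtain     |
|window with |

Derivation:
Line 1: ['chapter'] (min_width=7, slack=5)
Line 2: ['train', 'been'] (min_width=10, slack=2)
Line 3: ['yellow'] (min_width=6, slack=6)
Line 4: ['kitchen'] (min_width=7, slack=5)
Line 5: ['curtain'] (min_width=7, slack=5)
Line 6: ['window', 'with'] (min_width=11, slack=1)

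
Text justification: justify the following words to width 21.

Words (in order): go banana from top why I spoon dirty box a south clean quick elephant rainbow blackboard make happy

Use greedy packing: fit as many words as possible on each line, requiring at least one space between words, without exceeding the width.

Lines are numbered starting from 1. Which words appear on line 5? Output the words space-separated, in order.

Answer: blackboard make happy

Derivation:
Line 1: ['go', 'banana', 'from', 'top'] (min_width=18, slack=3)
Line 2: ['why', 'I', 'spoon', 'dirty', 'box'] (min_width=21, slack=0)
Line 3: ['a', 'south', 'clean', 'quick'] (min_width=19, slack=2)
Line 4: ['elephant', 'rainbow'] (min_width=16, slack=5)
Line 5: ['blackboard', 'make', 'happy'] (min_width=21, slack=0)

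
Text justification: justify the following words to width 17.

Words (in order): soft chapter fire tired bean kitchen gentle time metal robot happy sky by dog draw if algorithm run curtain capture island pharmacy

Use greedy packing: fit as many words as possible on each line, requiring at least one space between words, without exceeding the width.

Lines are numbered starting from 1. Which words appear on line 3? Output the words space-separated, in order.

Answer: kitchen gentle

Derivation:
Line 1: ['soft', 'chapter', 'fire'] (min_width=17, slack=0)
Line 2: ['tired', 'bean'] (min_width=10, slack=7)
Line 3: ['kitchen', 'gentle'] (min_width=14, slack=3)
Line 4: ['time', 'metal', 'robot'] (min_width=16, slack=1)
Line 5: ['happy', 'sky', 'by', 'dog'] (min_width=16, slack=1)
Line 6: ['draw', 'if', 'algorithm'] (min_width=17, slack=0)
Line 7: ['run', 'curtain'] (min_width=11, slack=6)
Line 8: ['capture', 'island'] (min_width=14, slack=3)
Line 9: ['pharmacy'] (min_width=8, slack=9)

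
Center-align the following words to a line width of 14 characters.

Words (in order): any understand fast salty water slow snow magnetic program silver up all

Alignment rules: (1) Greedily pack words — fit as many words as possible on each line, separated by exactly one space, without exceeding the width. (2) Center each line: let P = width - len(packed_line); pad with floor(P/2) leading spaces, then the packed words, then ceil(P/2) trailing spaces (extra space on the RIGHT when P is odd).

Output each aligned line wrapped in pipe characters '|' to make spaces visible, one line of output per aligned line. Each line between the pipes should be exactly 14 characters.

Answer: |any understand|
|  fast salty  |
|  water slow  |
|snow magnetic |
|program silver|
|    up all    |

Derivation:
Line 1: ['any', 'understand'] (min_width=14, slack=0)
Line 2: ['fast', 'salty'] (min_width=10, slack=4)
Line 3: ['water', 'slow'] (min_width=10, slack=4)
Line 4: ['snow', 'magnetic'] (min_width=13, slack=1)
Line 5: ['program', 'silver'] (min_width=14, slack=0)
Line 6: ['up', 'all'] (min_width=6, slack=8)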